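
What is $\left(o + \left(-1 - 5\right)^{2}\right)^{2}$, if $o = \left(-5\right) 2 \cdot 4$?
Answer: $16$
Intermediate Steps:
$o = -40$ ($o = \left(-10\right) 4 = -40$)
$\left(o + \left(-1 - 5\right)^{2}\right)^{2} = \left(-40 + \left(-1 - 5\right)^{2}\right)^{2} = \left(-40 + \left(-6\right)^{2}\right)^{2} = \left(-40 + 36\right)^{2} = \left(-4\right)^{2} = 16$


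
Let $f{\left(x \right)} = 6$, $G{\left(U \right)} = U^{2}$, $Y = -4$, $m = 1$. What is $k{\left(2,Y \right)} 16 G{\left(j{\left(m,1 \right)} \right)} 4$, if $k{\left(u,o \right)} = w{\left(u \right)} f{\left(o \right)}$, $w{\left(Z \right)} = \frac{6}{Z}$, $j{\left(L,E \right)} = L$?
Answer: $1152$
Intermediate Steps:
$k{\left(u,o \right)} = \frac{36}{u}$ ($k{\left(u,o \right)} = \frac{6}{u} 6 = \frac{36}{u}$)
$k{\left(2,Y \right)} 16 G{\left(j{\left(m,1 \right)} \right)} 4 = \frac{36}{2} \cdot 16 \cdot 1^{2} \cdot 4 = 36 \cdot \frac{1}{2} \cdot 16 \cdot 1 \cdot 4 = 18 \cdot 16 \cdot 4 = 288 \cdot 4 = 1152$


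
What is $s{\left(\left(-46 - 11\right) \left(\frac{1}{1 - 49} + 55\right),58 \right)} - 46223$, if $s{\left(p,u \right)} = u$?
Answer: $-46165$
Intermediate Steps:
$s{\left(\left(-46 - 11\right) \left(\frac{1}{1 - 49} + 55\right),58 \right)} - 46223 = 58 - 46223 = -46165$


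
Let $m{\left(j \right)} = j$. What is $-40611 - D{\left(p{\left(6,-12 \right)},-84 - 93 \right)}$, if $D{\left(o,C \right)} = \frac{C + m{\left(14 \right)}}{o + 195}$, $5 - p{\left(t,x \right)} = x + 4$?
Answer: $- \frac{8446925}{208} \approx -40610.0$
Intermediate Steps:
$p{\left(t,x \right)} = 1 - x$ ($p{\left(t,x \right)} = 5 - \left(x + 4\right) = 5 - \left(4 + x\right) = 1 - x$)
$D{\left(o,C \right)} = \frac{14 + C}{195 + o}$ ($D{\left(o,C \right)} = \frac{C + 14}{o + 195} = \frac{14 + C}{195 + o}$)
$-40611 - D{\left(p{\left(6,-12 \right)},-84 - 93 \right)} = -40611 - \frac{14 - 177}{195 + \left(1 - -12\right)} = -40611 - \frac{14 - 177}{195 + \left(1 + 12\right)} = -40611 - \frac{14 - 177}{195 + 13} = -40611 - \frac{1}{208} \left(-163\right) = -40611 - - \frac{163}{208} = -40611 + \frac{163}{208} = - \frac{8446925}{208}$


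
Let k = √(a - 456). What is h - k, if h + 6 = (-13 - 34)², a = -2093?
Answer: 2203 - I*√2549 ≈ 2203.0 - 50.488*I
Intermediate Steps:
k = I*√2549 (k = √(-2093 - 456) = √(-2549) = I*√2549 ≈ 50.488*I)
h = 2203 (h = -6 + (-13 - 34)² = -6 + (-47)² = -6 + 2209 = 2203)
h - k = 2203 - I*√2549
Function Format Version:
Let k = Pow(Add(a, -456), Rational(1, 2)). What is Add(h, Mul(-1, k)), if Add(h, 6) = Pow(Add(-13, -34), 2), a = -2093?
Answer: Add(2203, Mul(-1, I, Pow(2549, Rational(1, 2)))) ≈ Add(2203.0, Mul(-50.488, I))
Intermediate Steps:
k = Mul(I, Pow(2549, Rational(1, 2))) (k = Pow(Add(-2093, -456), Rational(1, 2)) = Pow(-2549, Rational(1, 2)) = Mul(I, Pow(2549, Rational(1, 2))) ≈ Mul(50.488, I))
h = 2203 (h = Add(-6, Pow(Add(-13, -34), 2)) = Add(-6, Pow(-47, 2)) = Add(-6, 2209) = 2203)
Add(h, Mul(-1, k)) = Add(2203, Mul(-1, Mul(I, Pow(2549, Rational(1, 2))))) = Add(2203, Mul(-1, I, Pow(2549, Rational(1, 2))))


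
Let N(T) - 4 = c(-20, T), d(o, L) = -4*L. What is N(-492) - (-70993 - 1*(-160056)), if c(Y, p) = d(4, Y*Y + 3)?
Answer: -90671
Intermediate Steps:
c(Y, p) = -12 - 4*Y² (c(Y, p) = -4*(Y*Y + 3) = -4*(Y² + 3) = -4*(3 + Y²) = -12 - 4*Y²)
N(T) = -1608 (N(T) = 4 + (-12 - 4*(-20)²) = 4 + (-12 - 4*400) = 4 + (-12 - 1600) = 4 - 1612 = -1608)
N(-492) - (-70993 - 1*(-160056)) = -1608 - (-70993 - 1*(-160056)) = -1608 - (-70993 + 160056) = -1608 - 1*89063 = -1608 - 89063 = -90671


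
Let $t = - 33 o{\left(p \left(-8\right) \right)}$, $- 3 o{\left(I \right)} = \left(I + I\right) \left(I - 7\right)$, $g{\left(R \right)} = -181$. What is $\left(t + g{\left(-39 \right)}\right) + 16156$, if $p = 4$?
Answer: $43431$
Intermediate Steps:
$o{\left(I \right)} = - \frac{2 I \left(-7 + I\right)}{3}$ ($o{\left(I \right)} = - \frac{\left(I + I\right) \left(I - 7\right)}{3} = - \frac{2 I \left(-7 + I\right)}{3}$)
$t = 27456$ ($t = - 33 \frac{2 \cdot 4 \left(-8\right) \left(7 - 4 \left(-8\right)\right)}{3} = - 33 \cdot \frac{2}{3} \left(-32\right) \left(7 - -32\right) = - 33 \cdot \frac{2}{3} \left(-32\right) \left(7 + 32\right) = - 33 \cdot \frac{2}{3} \left(-32\right) 39 = \left(-33\right) \left(-832\right) = 27456$)
$\left(t + g{\left(-39 \right)}\right) + 16156 = \left(27456 - 181\right) + 16156 = 27275 + 16156 = 43431$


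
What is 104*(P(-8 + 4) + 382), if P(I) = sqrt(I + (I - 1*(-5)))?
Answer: 39728 + 104*I*sqrt(3) ≈ 39728.0 + 180.13*I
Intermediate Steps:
P(I) = sqrt(5 + 2*I) (P(I) = sqrt(I + (I + 5)) = sqrt(I + (5 + I)) = sqrt(5 + 2*I))
104*(P(-8 + 4) + 382) = 104*(sqrt(5 + 2*(-8 + 4)) + 382) = 104*(sqrt(5 + 2*(-4)) + 382) = 104*(sqrt(5 - 8) + 382) = 104*(sqrt(-3) + 382) = 104*(I*sqrt(3) + 382) = 104*(382 + I*sqrt(3)) = 39728 + 104*I*sqrt(3)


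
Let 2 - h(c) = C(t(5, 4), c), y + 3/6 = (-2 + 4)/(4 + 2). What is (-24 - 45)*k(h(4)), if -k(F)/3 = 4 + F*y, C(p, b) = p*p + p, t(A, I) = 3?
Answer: 1173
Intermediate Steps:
C(p, b) = p + p² (C(p, b) = p² + p = p + p²)
y = -⅙ (y = -½ + (-2 + 4)/(4 + 2) = -½ + 2/6 = -½ + 2*(⅙) = -½ + ⅓ = -⅙ ≈ -0.16667)
h(c) = -10 (h(c) = 2 - 3*(1 + 3) = 2 - 3*4 = 2 - 1*12 = 2 - 12 = -10)
k(F) = -12 + F/2 (k(F) = -3*(4 + F*(-⅙)) = -3*(4 - F/6) = -12 + F/2)
(-24 - 45)*k(h(4)) = (-24 - 45)*(-12 + (½)*(-10)) = -69*(-12 - 5) = -69*(-17) = 1173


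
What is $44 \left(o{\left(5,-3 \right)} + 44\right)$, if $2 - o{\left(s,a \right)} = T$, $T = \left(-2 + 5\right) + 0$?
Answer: $1892$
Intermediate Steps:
$T = 3$ ($T = 3 + 0 = 3$)
$o{\left(s,a \right)} = -1$ ($o{\left(s,a \right)} = 2 - 3 = -1$)
$44 \left(o{\left(5,-3 \right)} + 44\right) = 44 \left(-1 + 44\right) = 44 \cdot 43 = 1892$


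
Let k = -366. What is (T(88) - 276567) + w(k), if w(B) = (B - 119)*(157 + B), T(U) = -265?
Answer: -175467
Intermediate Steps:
w(B) = (-119 + B)*(157 + B)
(T(88) - 276567) + w(k) = (-265 - 276567) + (-18683 + (-366)² + 38*(-366)) = -276832 + (-18683 + 133956 - 13908) = -276832 + 101365 = -175467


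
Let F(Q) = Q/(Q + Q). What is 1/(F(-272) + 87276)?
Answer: 2/174553 ≈ 1.1458e-5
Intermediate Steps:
F(Q) = 1/2 (F(Q) = Q/((2*Q)) = Q*(1/(2*Q)) = 1/2)
1/(F(-272) + 87276) = 1/(1/2 + 87276) = 1/(174553/2) = 2/174553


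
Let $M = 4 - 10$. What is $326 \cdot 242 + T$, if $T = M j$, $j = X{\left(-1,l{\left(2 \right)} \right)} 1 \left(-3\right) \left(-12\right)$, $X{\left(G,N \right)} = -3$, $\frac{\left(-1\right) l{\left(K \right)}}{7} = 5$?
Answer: $79540$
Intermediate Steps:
$l{\left(K \right)} = -35$ ($l{\left(K \right)} = \left(-7\right) 5 = -35$)
$j = -108$ ($j = - 3 \cdot 1 \left(-3\right) \left(-12\right) = \left(-3\right) \left(-3\right) \left(-12\right) = 9 \left(-12\right) = -108$)
$M = -6$ ($M = 4 - 10 = -6$)
$T = 648$ ($T = \left(-6\right) \left(-108\right) = 648$)
$326 \cdot 242 + T = 326 \cdot 242 + 648 = 78892 + 648 = 79540$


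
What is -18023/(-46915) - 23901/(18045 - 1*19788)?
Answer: 384243168/27257615 ≈ 14.097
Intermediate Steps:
-18023/(-46915) - 23901/(18045 - 1*19788) = -18023*(-1/46915) - 23901/(18045 - 19788) = 18023/46915 - 23901/(-1743) = 18023/46915 - 23901*(-1/1743) = 18023/46915 + 7967/581 = 384243168/27257615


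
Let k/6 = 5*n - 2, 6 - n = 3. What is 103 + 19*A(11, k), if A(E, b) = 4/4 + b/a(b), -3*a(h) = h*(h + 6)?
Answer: 3397/28 ≈ 121.32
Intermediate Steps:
n = 3 (n = 6 - 1*3 = 6 - 3 = 3)
a(h) = -h*(6 + h)/3 (a(h) = -h*(h + 6)/3 = -h*(6 + h)/3)
k = 78 (k = 6*(5*3 - 2) = 6*(15 - 2) = 6*13 = 78)
A(E, b) = 1 - 3/(6 + b) (A(E, b) = 4/4 + b/((-b*(6 + b)/3)) = 4*(¼) + b*(-3/(b*(6 + b))) = 1 - 3/(6 + b))
103 + 19*A(11, k) = 103 + 19*((3 + 78)/(6 + 78)) = 103 + 19*(81/84) = 103 + 19*((1/84)*81) = 103 + 19*(27/28) = 103 + 513/28 = 3397/28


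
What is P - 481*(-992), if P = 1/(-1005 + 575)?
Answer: 205175359/430 ≈ 4.7715e+5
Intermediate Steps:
P = -1/430 (P = 1/(-430) = -1/430 ≈ -0.0023256)
P - 481*(-992) = -1/430 - 481*(-992) = -1/430 + 477152 = 205175359/430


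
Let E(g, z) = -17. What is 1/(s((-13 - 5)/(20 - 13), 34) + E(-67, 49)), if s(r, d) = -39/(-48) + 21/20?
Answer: -80/1211 ≈ -0.066061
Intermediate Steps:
s(r, d) = 149/80 (s(r, d) = -39*(-1/48) + 21*(1/20) = 13/16 + 21/20 = 149/80)
1/(s((-13 - 5)/(20 - 13), 34) + E(-67, 49)) = 1/(149/80 - 17) = 1/(-1211/80) = -80/1211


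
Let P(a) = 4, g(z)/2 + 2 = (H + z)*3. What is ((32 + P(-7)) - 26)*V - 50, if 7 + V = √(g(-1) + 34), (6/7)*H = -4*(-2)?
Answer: -120 + 40*√5 ≈ -30.557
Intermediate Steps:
H = 28/3 (H = 7*(-4*(-2))/6 = (7/6)*8 = 28/3 ≈ 9.3333)
g(z) = 52 + 6*z (g(z) = -4 + 2*((28/3 + z)*3) = -4 + 2*(28 + 3*z) = -4 + (56 + 6*z) = 52 + 6*z)
V = -7 + 4*√5 (V = -7 + √((52 + 6*(-1)) + 34) = -7 + √((52 - 6) + 34) = -7 + √(46 + 34) = -7 + √80 = -7 + 4*√5 ≈ 1.9443)
((32 + P(-7)) - 26)*V - 50 = ((32 + 4) - 26)*(-7 + 4*√5) - 50 = (36 - 26)*(-7 + 4*√5) - 50 = 10*(-7 + 4*√5) - 50 = (-70 + 40*√5) - 50 = -120 + 40*√5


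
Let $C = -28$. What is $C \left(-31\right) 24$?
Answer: $20832$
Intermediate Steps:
$C \left(-31\right) 24 = \left(-28\right) \left(-31\right) 24 = 868 \cdot 24 = 20832$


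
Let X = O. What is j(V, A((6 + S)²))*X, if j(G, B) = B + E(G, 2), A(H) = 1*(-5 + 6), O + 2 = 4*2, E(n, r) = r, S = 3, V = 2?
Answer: 18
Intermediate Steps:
O = 6 (O = -2 + 4*2 = -2 + 8 = 6)
A(H) = 1 (A(H) = 1*1 = 1)
j(G, B) = 2 + B (j(G, B) = B + 2 = 2 + B)
X = 6
j(V, A((6 + S)²))*X = (2 + 1)*6 = 3*6 = 18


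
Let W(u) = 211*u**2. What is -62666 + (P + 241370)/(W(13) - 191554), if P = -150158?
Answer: -3256469094/51965 ≈ -62667.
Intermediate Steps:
-62666 + (P + 241370)/(W(13) - 191554) = -62666 + (-150158 + 241370)/(211*13**2 - 191554) = -62666 + 91212/(211*169 - 191554) = -62666 + 91212/(35659 - 191554) = -62666 + 91212/(-155895) = -62666 + 91212*(-1/155895) = -62666 - 30404/51965 = -3256469094/51965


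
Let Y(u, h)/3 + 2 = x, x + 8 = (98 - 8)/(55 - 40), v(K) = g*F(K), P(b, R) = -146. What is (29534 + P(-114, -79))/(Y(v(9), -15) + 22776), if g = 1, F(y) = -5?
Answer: 2449/1897 ≈ 1.2910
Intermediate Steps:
v(K) = -5 (v(K) = 1*(-5) = -5)
x = -2 (x = -8 + (98 - 8)/(55 - 40) = -8 + 90/15 = -8 + 90*(1/15) = -8 + 6 = -2)
Y(u, h) = -12 (Y(u, h) = -6 + 3*(-2) = -6 - 6 = -12)
(29534 + P(-114, -79))/(Y(v(9), -15) + 22776) = (29534 - 146)/(-12 + 22776) = 29388/22764 = 29388*(1/22764) = 2449/1897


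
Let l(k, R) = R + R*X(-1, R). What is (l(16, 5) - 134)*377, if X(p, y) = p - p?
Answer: -48633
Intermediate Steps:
X(p, y) = 0
l(k, R) = R (l(k, R) = R + R*0 = R + 0 = R)
(l(16, 5) - 134)*377 = (5 - 134)*377 = -129*377 = -48633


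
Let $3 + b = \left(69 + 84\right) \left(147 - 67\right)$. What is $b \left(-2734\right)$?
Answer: $-33455958$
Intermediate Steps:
$b = 12237$ ($b = -3 + \left(69 + 84\right) \left(147 - 67\right) = -3 + 153 \cdot 80 = -3 + 12240 = 12237$)
$b \left(-2734\right) = 12237 \left(-2734\right) = -33455958$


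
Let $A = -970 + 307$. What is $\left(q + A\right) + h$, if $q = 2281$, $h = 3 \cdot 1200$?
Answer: $5218$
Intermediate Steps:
$h = 3600$
$A = -663$
$\left(q + A\right) + h = \left(2281 - 663\right) + 3600 = 1618 + 3600 = 5218$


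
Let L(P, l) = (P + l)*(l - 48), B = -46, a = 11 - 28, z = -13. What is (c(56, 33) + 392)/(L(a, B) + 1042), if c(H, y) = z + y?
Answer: 103/1741 ≈ 0.059161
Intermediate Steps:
a = -17
c(H, y) = -13 + y
L(P, l) = (-48 + l)*(P + l) (L(P, l) = (P + l)*(-48 + l) = (-48 + l)*(P + l))
(c(56, 33) + 392)/(L(a, B) + 1042) = ((-13 + 33) + 392)/(((-46)**2 - 48*(-17) - 48*(-46) - 17*(-46)) + 1042) = (20 + 392)/((2116 + 816 + 2208 + 782) + 1042) = 412/(5922 + 1042) = 412/6964 = 412*(1/6964) = 103/1741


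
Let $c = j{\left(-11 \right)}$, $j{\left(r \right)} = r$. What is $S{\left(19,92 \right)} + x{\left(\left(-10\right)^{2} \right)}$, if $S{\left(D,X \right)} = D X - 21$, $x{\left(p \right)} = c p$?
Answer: $627$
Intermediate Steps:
$c = -11$
$x{\left(p \right)} = - 11 p$
$S{\left(D,X \right)} = -21 + D X$ ($S{\left(D,X \right)} = D X - 21 = -21 + D X$)
$S{\left(19,92 \right)} + x{\left(\left(-10\right)^{2} \right)} = \left(-21 + 19 \cdot 92\right) - 11 \left(-10\right)^{2} = \left(-21 + 1748\right) - 1100 = 1727 - 1100 = 627$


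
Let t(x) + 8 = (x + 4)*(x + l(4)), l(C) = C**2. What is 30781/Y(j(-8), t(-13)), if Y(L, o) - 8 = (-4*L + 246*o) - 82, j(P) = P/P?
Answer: -30781/8688 ≈ -3.5429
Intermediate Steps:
j(P) = 1
t(x) = -8 + (4 + x)*(16 + x) (t(x) = -8 + (x + 4)*(x + 4**2) = -8 + (4 + x)*(x + 16) = -8 + (4 + x)*(16 + x))
Y(L, o) = -74 - 4*L + 246*o (Y(L, o) = 8 + ((-4*L + 246*o) - 82) = 8 + (-82 - 4*L + 246*o) = -74 - 4*L + 246*o)
30781/Y(j(-8), t(-13)) = 30781/(-74 - 4*1 + 246*(56 + (-13)**2 + 20*(-13))) = 30781/(-74 - 4 + 246*(56 + 169 - 260)) = 30781/(-74 - 4 + 246*(-35)) = 30781/(-74 - 4 - 8610) = 30781/(-8688) = 30781*(-1/8688) = -30781/8688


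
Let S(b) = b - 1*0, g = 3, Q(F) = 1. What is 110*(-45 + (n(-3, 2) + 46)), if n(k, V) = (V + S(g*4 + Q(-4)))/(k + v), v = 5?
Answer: 935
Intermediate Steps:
S(b) = b (S(b) = b + 0 = b)
n(k, V) = (13 + V)/(5 + k) (n(k, V) = (V + (3*4 + 1))/(k + 5) = (V + (12 + 1))/(5 + k) = (V + 13)/(5 + k) = (13 + V)/(5 + k))
110*(-45 + (n(-3, 2) + 46)) = 110*(-45 + ((13 + 2)/(5 - 3) + 46)) = 110*(-45 + (15/2 + 46)) = 110*(-45 + 107/2) = 110*(17/2) = 935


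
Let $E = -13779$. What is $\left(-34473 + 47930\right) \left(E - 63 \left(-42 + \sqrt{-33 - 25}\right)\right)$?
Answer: $-149816781 - 847791 i \sqrt{58} \approx -1.4982 \cdot 10^{8} - 6.4566 \cdot 10^{6} i$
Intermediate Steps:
$\left(-34473 + 47930\right) \left(E - 63 \left(-42 + \sqrt{-33 - 25}\right)\right) = \left(-34473 + 47930\right) \left(-13779 - 63 \left(-42 + \sqrt{-33 - 25}\right)\right) = 13457 \left(-13779 - 63 \left(-42 + \sqrt{-58}\right)\right) = 13457 \left(-13779 - 63 \left(-42 + i \sqrt{58}\right)\right) = 13457 \left(-13779 + \left(2646 - 63 i \sqrt{58}\right)\right) = 13457 \left(-11133 - 63 i \sqrt{58}\right) = -149816781 - 847791 i \sqrt{58}$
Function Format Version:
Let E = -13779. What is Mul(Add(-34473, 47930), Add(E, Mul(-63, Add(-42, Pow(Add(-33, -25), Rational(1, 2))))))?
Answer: Add(-149816781, Mul(-847791, I, Pow(58, Rational(1, 2)))) ≈ Add(-1.4982e+8, Mul(-6.4566e+6, I))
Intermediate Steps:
Mul(Add(-34473, 47930), Add(E, Mul(-63, Add(-42, Pow(Add(-33, -25), Rational(1, 2)))))) = Mul(Add(-34473, 47930), Add(-13779, Mul(-63, Add(-42, Pow(Add(-33, -25), Rational(1, 2)))))) = Mul(13457, Add(-13779, Mul(-63, Add(-42, Pow(-58, Rational(1, 2)))))) = Mul(13457, Add(-13779, Mul(-63, Add(-42, Mul(I, Pow(58, Rational(1, 2))))))) = Mul(13457, Add(-13779, Add(2646, Mul(-63, I, Pow(58, Rational(1, 2)))))) = Mul(13457, Add(-11133, Mul(-63, I, Pow(58, Rational(1, 2))))) = Add(-149816781, Mul(-847791, I, Pow(58, Rational(1, 2))))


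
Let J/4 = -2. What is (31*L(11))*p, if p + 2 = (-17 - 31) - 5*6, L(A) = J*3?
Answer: 59520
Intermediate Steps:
J = -8 (J = 4*(-2) = -8)
L(A) = -24 (L(A) = -8*3 = -24)
p = -80 (p = -2 + ((-17 - 31) - 5*6) = -2 + (-48 - 30) = -2 - 78 = -80)
(31*L(11))*p = (31*(-24))*(-80) = -744*(-80) = 59520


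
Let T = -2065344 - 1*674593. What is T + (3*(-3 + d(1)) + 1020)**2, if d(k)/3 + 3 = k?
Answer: -1753888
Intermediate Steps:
d(k) = -9 + 3*k
T = -2739937 (T = -2065344 - 674593 = -2739937)
T + (3*(-3 + d(1)) + 1020)**2 = -2739937 + (3*(-3 + (-9 + 3*1)) + 1020)**2 = -2739937 + (3*(-3 + (-9 + 3)) + 1020)**2 = -2739937 + (3*(-3 - 6) + 1020)**2 = -2739937 + (3*(-9) + 1020)**2 = -2739937 + (-27 + 1020)**2 = -2739937 + 993**2 = -2739937 + 986049 = -1753888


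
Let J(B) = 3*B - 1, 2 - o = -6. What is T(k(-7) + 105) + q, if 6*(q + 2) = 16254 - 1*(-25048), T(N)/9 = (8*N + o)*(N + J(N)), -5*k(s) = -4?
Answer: 244007309/75 ≈ 3.2534e+6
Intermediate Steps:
o = 8 (o = 2 - 1*(-6) = 2 + 6 = 8)
k(s) = 4/5 (k(s) = -1/5*(-4) = 4/5)
J(B) = -1 + 3*B
T(N) = 9*(-1 + 4*N)*(8 + 8*N) (T(N) = 9*((8*N + 8)*(N + (-1 + 3*N))) = 9*((8 + 8*N)*(-1 + 4*N)) = 9*((-1 + 4*N)*(8 + 8*N)) = 9*(-1 + 4*N)*(8 + 8*N))
q = 20645/3 (q = -2 + (16254 - 1*(-25048))/6 = -2 + (16254 + 25048)/6 = -2 + (1/6)*41302 = -2 + 20651/3 = 20645/3 ≈ 6881.7)
T(k(-7) + 105) + q = (-72 + 216*(4/5 + 105) + 288*(4/5 + 105)**2) + 20645/3 = (-72 + 216*(529/5) + 288*(529/5)**2) + 20645/3 = (-72 + 114264/5 + 288*(279841/25)) + 20645/3 = (-72 + 114264/5 + 80594208/25) + 20645/3 = 81163728/25 + 20645/3 = 244007309/75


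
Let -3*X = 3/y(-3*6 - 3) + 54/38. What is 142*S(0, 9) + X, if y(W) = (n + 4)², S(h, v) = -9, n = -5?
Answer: -24310/19 ≈ -1279.5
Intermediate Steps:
y(W) = 1 (y(W) = (-5 + 4)² = (-1)² = 1)
X = -28/19 (X = -(3/1 + 54/38)/3 = -(3*1 + 54*(1/38))/3 = -(3 + 27/19)/3 = -⅓*84/19 = -28/19 ≈ -1.4737)
142*S(0, 9) + X = 142*(-9) - 28/19 = -1278 - 28/19 = -24310/19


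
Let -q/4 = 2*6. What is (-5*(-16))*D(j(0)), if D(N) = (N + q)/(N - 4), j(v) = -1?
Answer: 784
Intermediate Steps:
q = -48 (q = -8*6 = -4*12 = -48)
D(N) = (-48 + N)/(-4 + N) (D(N) = (N - 48)/(N - 4) = (-48 + N)/(-4 + N))
(-5*(-16))*D(j(0)) = (-5*(-16))*((-48 - 1)/(-4 - 1)) = 80*(-49/(-5)) = 80*(-1/5*(-49)) = 80*(49/5) = 784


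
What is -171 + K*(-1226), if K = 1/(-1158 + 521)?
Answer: -107701/637 ≈ -169.08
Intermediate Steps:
K = -1/637 (K = 1/(-637) = -1/637 ≈ -0.0015699)
-171 + K*(-1226) = -171 - 1/637*(-1226) = -171 + 1226/637 = -107701/637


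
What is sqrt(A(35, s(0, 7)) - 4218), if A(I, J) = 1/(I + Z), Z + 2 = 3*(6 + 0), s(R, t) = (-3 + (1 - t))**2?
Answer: I*sqrt(10970967)/51 ≈ 64.946*I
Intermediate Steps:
s(R, t) = (-2 - t)**2
Z = 16 (Z = -2 + 3*(6 + 0) = -2 + 3*6 = -2 + 18 = 16)
A(I, J) = 1/(16 + I) (A(I, J) = 1/(I + 16) = 1/(16 + I))
sqrt(A(35, s(0, 7)) - 4218) = sqrt(1/(16 + 35) - 4218) = sqrt(1/51 - 4218) = sqrt(-215117/51) = I*sqrt(10970967)/51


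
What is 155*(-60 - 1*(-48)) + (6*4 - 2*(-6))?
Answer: -1824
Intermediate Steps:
155*(-60 - 1*(-48)) + (6*4 - 2*(-6)) = 155*(-60 + 48) + (24 + 12) = 155*(-12) + 36 = -1860 + 36 = -1824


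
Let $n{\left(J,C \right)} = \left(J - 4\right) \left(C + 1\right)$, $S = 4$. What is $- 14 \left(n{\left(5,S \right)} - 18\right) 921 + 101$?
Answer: $167723$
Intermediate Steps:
$n{\left(J,C \right)} = \left(1 + C\right) \left(-4 + J\right)$ ($n{\left(J,C \right)} = \left(-4 + J\right) \left(1 + C\right) = \left(1 + C\right) \left(-4 + J\right)$)
$- 14 \left(n{\left(5,S \right)} - 18\right) 921 + 101 = - 14 \left(\left(-4 + 5 - 16 + 4 \cdot 5\right) - 18\right) 921 + 101 = - 14 \left(\left(-4 + 5 - 16 + 20\right) - 18\right) 921 + 101 = - 14 \left(5 - 18\right) 921 + 101 = \left(-14\right) \left(-13\right) 921 + 101 = 182 \cdot 921 + 101 = 167622 + 101 = 167723$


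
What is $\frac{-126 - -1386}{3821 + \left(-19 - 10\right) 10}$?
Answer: $\frac{420}{1177} \approx 0.35684$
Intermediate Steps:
$\frac{-126 - -1386}{3821 + \left(-19 - 10\right) 10} = \frac{-126 + \left(-236 + 1622\right)}{3821 - 290} = \frac{-126 + 1386}{3821 - 290} = \frac{1260}{3531} = 1260 \cdot \frac{1}{3531} = \frac{420}{1177}$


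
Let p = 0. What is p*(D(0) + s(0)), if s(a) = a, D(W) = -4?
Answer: 0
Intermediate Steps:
p*(D(0) + s(0)) = 0*(-4 + 0) = 0*(-4) = 0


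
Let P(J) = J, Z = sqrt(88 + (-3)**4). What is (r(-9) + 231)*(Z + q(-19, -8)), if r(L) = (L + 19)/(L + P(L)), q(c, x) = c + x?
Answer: -29036/9 ≈ -3226.2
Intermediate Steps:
Z = 13 (Z = sqrt(88 + 81) = sqrt(169) = 13)
r(L) = (19 + L)/(2*L) (r(L) = (L + 19)/(L + L) = (19 + L)/((2*L)) = (19 + L)*(1/(2*L)) = (19 + L)/(2*L))
(r(-9) + 231)*(Z + q(-19, -8)) = ((1/2)*(19 - 9)/(-9) + 231)*(13 + (-19 - 8)) = ((1/2)*(-1/9)*10 + 231)*(13 - 27) = (-5/9 + 231)*(-14) = (2074/9)*(-14) = -29036/9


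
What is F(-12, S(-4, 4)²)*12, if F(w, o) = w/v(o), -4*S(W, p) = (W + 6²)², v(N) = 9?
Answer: -16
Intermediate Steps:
S(W, p) = -(36 + W)²/4 (S(W, p) = -(W + 6²)²/4 = -(W + 36)²/4 = -(36 + W)²/4)
F(w, o) = w/9
F(-12, S(-4, 4)²)*12 = ((⅑)*(-12))*12 = -4/3*12 = -16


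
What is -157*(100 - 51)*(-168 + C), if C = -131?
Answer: 2300207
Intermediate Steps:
-157*(100 - 51)*(-168 + C) = -157*(100 - 51)*(-168 - 131) = -7693*(-299) = -157*(-14651) = 2300207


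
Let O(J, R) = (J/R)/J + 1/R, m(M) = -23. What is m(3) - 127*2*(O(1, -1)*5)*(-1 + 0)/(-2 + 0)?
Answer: 1247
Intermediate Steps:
O(J, R) = 2/R (O(J, R) = 1/R + 1/R = 2/R)
m(3) - 127*2*(O(1, -1)*5)*(-1 + 0)/(-2 + 0) = -23 - 127*2*((2/(-1))*5)*(-1 + 0)/(-2 + 0) = -23 - 127*2*((2*(-1))*5)*(-1/(-2)) = -23 - 127*2*(-2*5)*(-1*(-½)) = -23 - 127*2*(-10)/2 = -23 - (-2540)/2 = -23 - 127*(-10) = -23 + 1270 = 1247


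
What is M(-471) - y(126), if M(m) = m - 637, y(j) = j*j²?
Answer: -2001484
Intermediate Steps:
y(j) = j³
M(m) = -637 + m
M(-471) - y(126) = (-637 - 471) - 1*126³ = -1108 - 1*2000376 = -1108 - 2000376 = -2001484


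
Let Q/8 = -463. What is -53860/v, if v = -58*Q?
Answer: -13465/53708 ≈ -0.25071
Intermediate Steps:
Q = -3704 (Q = 8*(-463) = -3704)
v = 214832 (v = -58*(-3704) = 214832)
-53860/v = -53860/214832 = -53860*1/214832 = -13465/53708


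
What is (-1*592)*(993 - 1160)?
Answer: 98864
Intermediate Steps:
(-1*592)*(993 - 1160) = -592*(-167) = 98864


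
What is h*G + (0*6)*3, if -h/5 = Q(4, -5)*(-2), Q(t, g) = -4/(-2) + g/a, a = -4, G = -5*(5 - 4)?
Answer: -325/2 ≈ -162.50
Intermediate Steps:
G = -5 (G = -5*1 = -5)
Q(t, g) = 2 - g/4 (Q(t, g) = -4/(-2) + g/(-4) = -4*(-½) + g*(-¼) = 2 - g/4)
h = 65/2 (h = -5*(2 - ¼*(-5))*(-2) = -5*(2 + 5/4)*(-2) = -65*(-2)/4 = -5*(-13/2) = 65/2 ≈ 32.500)
h*G + (0*6)*3 = (65/2)*(-5) + (0*6)*3 = -325/2 + 0*3 = -325/2 + 0 = -325/2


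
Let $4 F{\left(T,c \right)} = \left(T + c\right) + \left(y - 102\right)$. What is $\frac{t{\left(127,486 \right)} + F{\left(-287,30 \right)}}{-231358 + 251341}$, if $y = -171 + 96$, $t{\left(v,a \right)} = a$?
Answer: $\frac{755}{39966} \approx 0.018891$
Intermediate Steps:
$y = -75$
$F{\left(T,c \right)} = - \frac{177}{4} + \frac{T}{4} + \frac{c}{4}$ ($F{\left(T,c \right)} = \frac{\left(T + c\right) - 177}{4} = \frac{-177 + T + c}{4} = - \frac{177}{4} + \frac{T}{4} + \frac{c}{4}$)
$\frac{t{\left(127,486 \right)} + F{\left(-287,30 \right)}}{-231358 + 251341} = \frac{486 + \left(- \frac{177}{4} + \frac{1}{4} \left(-287\right) + \frac{1}{4} \cdot 30\right)}{-231358 + 251341} = \frac{486 - \frac{217}{2}}{19983} = \left(486 - \frac{217}{2}\right) \frac{1}{19983} = \frac{755}{2} \cdot \frac{1}{19983} = \frac{755}{39966}$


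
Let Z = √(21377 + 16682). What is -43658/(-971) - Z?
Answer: 43658/971 - √38059 ≈ -150.13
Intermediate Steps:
Z = √38059 ≈ 195.09
-43658/(-971) - Z = -43658/(-971) - √38059 = -43658*(-1/971) - √38059 = 43658/971 - √38059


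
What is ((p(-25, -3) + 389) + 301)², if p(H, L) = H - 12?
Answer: 426409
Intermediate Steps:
p(H, L) = -12 + H
((p(-25, -3) + 389) + 301)² = (((-12 - 25) + 389) + 301)² = ((-37 + 389) + 301)² = (352 + 301)² = 653² = 426409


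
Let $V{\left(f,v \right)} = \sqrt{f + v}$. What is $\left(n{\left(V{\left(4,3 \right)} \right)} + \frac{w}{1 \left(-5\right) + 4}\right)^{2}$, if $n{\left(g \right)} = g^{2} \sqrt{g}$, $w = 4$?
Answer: $\left(4 - 7 \sqrt[4]{7}\right)^{2} \approx 54.554$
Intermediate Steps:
$n{\left(g \right)} = g^{\frac{5}{2}}$
$\left(n{\left(V{\left(4,3 \right)} \right)} + \frac{w}{1 \left(-5\right) + 4}\right)^{2} = \left(\left(\sqrt{4 + 3}\right)^{\frac{5}{2}} + \frac{4}{1 \left(-5\right) + 4}\right)^{2} = \left(\left(\sqrt{7}\right)^{\frac{5}{2}} + \frac{4}{-5 + 4}\right)^{2} = \left(7 \sqrt[4]{7} + \frac{4}{-1}\right)^{2} = \left(7 \sqrt[4]{7} + 4 \left(-1\right)\right)^{2} = \left(7 \sqrt[4]{7} - 4\right)^{2} = \left(-4 + 7 \sqrt[4]{7}\right)^{2}$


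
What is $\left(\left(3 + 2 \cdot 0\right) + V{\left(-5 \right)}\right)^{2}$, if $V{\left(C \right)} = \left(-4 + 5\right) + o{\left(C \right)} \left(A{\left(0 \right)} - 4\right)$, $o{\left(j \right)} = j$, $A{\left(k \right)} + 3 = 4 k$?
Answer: $1521$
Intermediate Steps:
$A{\left(k \right)} = -3 + 4 k$
$V{\left(C \right)} = 1 - 7 C$ ($V{\left(C \right)} = \left(-4 + 5\right) + C \left(\left(-3 + 4 \cdot 0\right) - 4\right) = 1 + C \left(\left(-3 + 0\right) - 4\right) = 1 + C \left(-3 - 4\right) = 1 + C \left(-7\right) = 1 - 7 C$)
$\left(\left(3 + 2 \cdot 0\right) + V{\left(-5 \right)}\right)^{2} = \left(\left(3 + 2 \cdot 0\right) + \left(1 - -35\right)\right)^{2} = \left(\left(3 + 0\right) + \left(1 + 35\right)\right)^{2} = \left(3 + 36\right)^{2} = 39^{2} = 1521$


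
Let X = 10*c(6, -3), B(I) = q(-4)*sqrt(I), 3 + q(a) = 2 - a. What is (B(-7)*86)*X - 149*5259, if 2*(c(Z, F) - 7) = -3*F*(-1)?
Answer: -783591 + 6450*I*sqrt(7) ≈ -7.8359e+5 + 17065.0*I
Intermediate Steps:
c(Z, F) = 7 + 3*F/2 (c(Z, F) = 7 + (-3*F*(-1))/2 = 7 + (3*F)/2 = 7 + 3*F/2)
q(a) = -1 - a (q(a) = -3 + (2 - a) = -1 - a)
B(I) = 3*sqrt(I) (B(I) = (-1 - 1*(-4))*sqrt(I) = (-1 + 4)*sqrt(I) = 3*sqrt(I))
X = 25 (X = 10*(7 + (3/2)*(-3)) = 10*(7 - 9/2) = 10*(5/2) = 25)
(B(-7)*86)*X - 149*5259 = ((3*sqrt(-7))*86)*25 - 149*5259 = ((3*(I*sqrt(7)))*86)*25 - 1*783591 = ((3*I*sqrt(7))*86)*25 - 783591 = (258*I*sqrt(7))*25 - 783591 = 6450*I*sqrt(7) - 783591 = -783591 + 6450*I*sqrt(7)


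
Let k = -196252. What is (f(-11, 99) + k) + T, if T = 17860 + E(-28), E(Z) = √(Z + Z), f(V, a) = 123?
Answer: -178269 + 2*I*√14 ≈ -1.7827e+5 + 7.4833*I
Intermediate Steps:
E(Z) = √2*√Z (E(Z) = √(2*Z) = √2*√Z)
T = 17860 + 2*I*√14 (T = 17860 + √2*√(-28) = 17860 + √2*(2*I*√7) = 17860 + 2*I*√14 ≈ 17860.0 + 7.4833*I)
(f(-11, 99) + k) + T = (123 - 196252) + (17860 + 2*I*√14) = -196129 + (17860 + 2*I*√14) = -178269 + 2*I*√14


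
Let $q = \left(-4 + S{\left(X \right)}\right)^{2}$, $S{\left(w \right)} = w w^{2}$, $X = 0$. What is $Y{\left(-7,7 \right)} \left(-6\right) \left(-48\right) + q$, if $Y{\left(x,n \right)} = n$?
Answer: $2032$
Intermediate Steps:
$S{\left(w \right)} = w^{3}$
$q = 16$ ($q = \left(-4 + 0^{3}\right)^{2} = \left(-4 + 0\right)^{2} = \left(-4\right)^{2} = 16$)
$Y{\left(-7,7 \right)} \left(-6\right) \left(-48\right) + q = 7 \left(-6\right) \left(-48\right) + 16 = \left(-42\right) \left(-48\right) + 16 = 2016 + 16 = 2032$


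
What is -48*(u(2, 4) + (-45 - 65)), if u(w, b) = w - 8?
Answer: 5568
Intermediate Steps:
u(w, b) = -8 + w
-48*(u(2, 4) + (-45 - 65)) = -48*((-8 + 2) + (-45 - 65)) = -48*(-6 - 110) = -48*(-116) = 5568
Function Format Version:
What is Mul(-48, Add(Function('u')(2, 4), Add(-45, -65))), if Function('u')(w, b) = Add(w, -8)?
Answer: 5568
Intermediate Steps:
Function('u')(w, b) = Add(-8, w)
Mul(-48, Add(Function('u')(2, 4), Add(-45, -65))) = Mul(-48, Add(Add(-8, 2), Add(-45, -65))) = Mul(-48, Add(-6, -110)) = Mul(-48, -116) = 5568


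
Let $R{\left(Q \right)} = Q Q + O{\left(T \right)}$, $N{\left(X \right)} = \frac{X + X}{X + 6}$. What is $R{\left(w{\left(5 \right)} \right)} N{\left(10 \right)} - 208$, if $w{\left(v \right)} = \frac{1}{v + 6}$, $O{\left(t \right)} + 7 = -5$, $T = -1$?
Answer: $- \frac{107927}{484} \approx -222.99$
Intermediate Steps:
$O{\left(t \right)} = -12$ ($O{\left(t \right)} = -7 - 5 = -12$)
$w{\left(v \right)} = \frac{1}{6 + v}$
$N{\left(X \right)} = \frac{2 X}{6 + X}$
$R{\left(Q \right)} = -12 + Q^{2}$ ($R{\left(Q \right)} = Q Q - 12 = Q^{2} - 12 = -12 + Q^{2}$)
$R{\left(w{\left(5 \right)} \right)} N{\left(10 \right)} - 208 = \left(-12 + \left(\frac{1}{6 + 5}\right)^{2}\right) 2 \cdot 10 \frac{1}{6 + 10} - 208 = \left(-12 + \left(\frac{1}{11}\right)^{2}\right) 2 \cdot 10 \cdot \frac{1}{16} - 208 = \left(-12 + \frac{1}{121}\right) \frac{5}{4} - 208 = \left(- \frac{1451}{121}\right) \frac{5}{4} - 208 = - \frac{7255}{484} - 208 = - \frac{107927}{484}$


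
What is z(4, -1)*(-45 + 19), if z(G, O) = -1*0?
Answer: 0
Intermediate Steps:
z(G, O) = 0
z(4, -1)*(-45 + 19) = 0*(-45 + 19) = 0*(-26) = 0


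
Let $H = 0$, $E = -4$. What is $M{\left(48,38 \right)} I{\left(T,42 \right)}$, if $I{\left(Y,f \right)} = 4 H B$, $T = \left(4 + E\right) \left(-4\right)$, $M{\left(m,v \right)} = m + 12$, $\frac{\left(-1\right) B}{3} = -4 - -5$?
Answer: $0$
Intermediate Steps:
$B = -3$ ($B = - 3 \left(-4 - -5\right) = - 3 \left(-4 + 5\right) = \left(-3\right) 1 = -3$)
$M{\left(m,v \right)} = 12 + m$
$T = 0$ ($T = \left(4 - 4\right) \left(-4\right) = 0 \left(-4\right) = 0$)
$I{\left(Y,f \right)} = 0$ ($I{\left(Y,f \right)} = 4 \cdot 0 \left(-3\right) = 0 \left(-3\right) = 0$)
$M{\left(48,38 \right)} I{\left(T,42 \right)} = \left(12 + 48\right) 0 = 60 \cdot 0 = 0$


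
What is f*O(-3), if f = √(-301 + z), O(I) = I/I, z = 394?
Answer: √93 ≈ 9.6436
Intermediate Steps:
O(I) = 1
f = √93 (f = √(-301 + 394) = √93 ≈ 9.6436)
f*O(-3) = √93*1 = √93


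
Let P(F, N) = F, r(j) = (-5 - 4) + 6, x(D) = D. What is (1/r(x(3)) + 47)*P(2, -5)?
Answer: 280/3 ≈ 93.333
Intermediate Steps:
r(j) = -3 (r(j) = -9 + 6 = -3)
(1/r(x(3)) + 47)*P(2, -5) = (1/(-3) + 47)*2 = (-1/3 + 47)*2 = (140/3)*2 = 280/3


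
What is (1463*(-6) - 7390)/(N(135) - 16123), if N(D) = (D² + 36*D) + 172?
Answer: -8084/3567 ≈ -2.2663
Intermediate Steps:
N(D) = 172 + D² + 36*D
(1463*(-6) - 7390)/(N(135) - 16123) = (1463*(-6) - 7390)/((172 + 135² + 36*135) - 16123) = (-8778 - 7390)/((172 + 18225 + 4860) - 16123) = -16168/(23257 - 16123) = -16168/7134 = -16168*1/7134 = -8084/3567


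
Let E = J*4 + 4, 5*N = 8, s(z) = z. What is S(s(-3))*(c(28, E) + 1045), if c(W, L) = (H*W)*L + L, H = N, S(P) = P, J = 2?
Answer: -23919/5 ≈ -4783.8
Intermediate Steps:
N = 8/5 (N = (⅕)*8 = 8/5 ≈ 1.6000)
H = 8/5 ≈ 1.6000
E = 12 (E = 2*4 + 4 = 8 + 4 = 12)
c(W, L) = L + 8*L*W/5 (c(W, L) = (8*W/5)*L + L = 8*L*W/5 + L = L + 8*L*W/5)
S(s(-3))*(c(28, E) + 1045) = -3*((⅕)*12*(5 + 8*28) + 1045) = -3*((⅕)*12*(5 + 224) + 1045) = -3*((⅕)*12*229 + 1045) = -3*(2748/5 + 1045) = -3*7973/5 = -23919/5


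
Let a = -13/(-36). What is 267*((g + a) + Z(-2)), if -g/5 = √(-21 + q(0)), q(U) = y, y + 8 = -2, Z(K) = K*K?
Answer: 13973/12 - 1335*I*√31 ≈ 1164.4 - 7433.0*I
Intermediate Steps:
Z(K) = K²
y = -10 (y = -8 - 2 = -10)
q(U) = -10
a = 13/36 (a = -13*(-1/36) = 13/36 ≈ 0.36111)
g = -5*I*√31 (g = -5*√(-21 - 10) = -5*I*√31 ≈ -27.839*I)
267*((g + a) + Z(-2)) = 267*((-5*I*√31 + 13/36) + (-2)²) = 267*((13/36 - 5*I*√31) + 4) = 267*(157/36 - 5*I*√31) = 13973/12 - 1335*I*√31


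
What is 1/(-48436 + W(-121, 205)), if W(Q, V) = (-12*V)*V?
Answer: -1/552736 ≈ -1.8092e-6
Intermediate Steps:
W(Q, V) = -12*V**2 (W(Q, V) = (-12*V)*V = -12*V**2)
1/(-48436 + W(-121, 205)) = 1/(-48436 - 12*205**2) = 1/(-48436 - 12*42025) = 1/(-48436 - 504300) = 1/(-552736) = -1/552736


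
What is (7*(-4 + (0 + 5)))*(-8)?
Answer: -56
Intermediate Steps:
(7*(-4 + (0 + 5)))*(-8) = (7*(-4 + 5))*(-8) = (7*1)*(-8) = 7*(-8) = -56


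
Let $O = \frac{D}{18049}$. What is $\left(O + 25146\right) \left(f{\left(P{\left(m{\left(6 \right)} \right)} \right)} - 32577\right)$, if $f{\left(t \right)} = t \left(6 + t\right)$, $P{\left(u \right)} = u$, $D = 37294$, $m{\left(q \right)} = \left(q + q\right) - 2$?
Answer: $- \frac{14713993571816}{18049} \approx -8.1522 \cdot 10^{8}$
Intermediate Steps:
$m{\left(q \right)} = -2 + 2 q$ ($m{\left(q \right)} = 2 q - 2 = -2 + 2 q$)
$O = \frac{37294}{18049} \approx 2.0663$
$\left(O + 25146\right) \left(f{\left(P{\left(m{\left(6 \right)} \right)} \right)} - 32577\right) = \left(\frac{37294}{18049} + 25146\right) \left(\left(-2 + 2 \cdot 6\right) \left(6 + \left(-2 + 2 \cdot 6\right)\right) - 32577\right) = \frac{453897448 \left(\left(-2 + 12\right) \left(6 + \left(-2 + 12\right)\right) - 32577\right)}{18049} = \frac{453897448 \left(10 \left(6 + 10\right) - 32577\right)}{18049} = \frac{453897448 \left(10 \cdot 16 - 32577\right)}{18049} = \frac{453897448 \left(160 - 32577\right)}{18049} = \frac{453897448}{18049} \left(-32417\right) = - \frac{14713993571816}{18049}$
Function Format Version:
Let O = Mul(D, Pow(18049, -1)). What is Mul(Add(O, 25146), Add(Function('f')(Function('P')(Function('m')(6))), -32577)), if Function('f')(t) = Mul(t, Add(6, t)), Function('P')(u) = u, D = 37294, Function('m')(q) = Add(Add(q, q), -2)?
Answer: Rational(-14713993571816, 18049) ≈ -8.1522e+8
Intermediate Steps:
Function('m')(q) = Add(-2, Mul(2, q)) (Function('m')(q) = Add(Mul(2, q), -2) = Add(-2, Mul(2, q)))
O = Rational(37294, 18049) (O = Mul(37294, Pow(18049, -1)) = Mul(37294, Rational(1, 18049)) = Rational(37294, 18049) ≈ 2.0663)
Mul(Add(O, 25146), Add(Function('f')(Function('P')(Function('m')(6))), -32577)) = Mul(Add(Rational(37294, 18049), 25146), Add(Mul(Add(-2, Mul(2, 6)), Add(6, Add(-2, Mul(2, 6)))), -32577)) = Mul(Rational(453897448, 18049), Add(Mul(Add(-2, 12), Add(6, Add(-2, 12))), -32577)) = Mul(Rational(453897448, 18049), Add(Mul(10, Add(6, 10)), -32577)) = Mul(Rational(453897448, 18049), Add(Mul(10, 16), -32577)) = Mul(Rational(453897448, 18049), Add(160, -32577)) = Mul(Rational(453897448, 18049), -32417) = Rational(-14713993571816, 18049)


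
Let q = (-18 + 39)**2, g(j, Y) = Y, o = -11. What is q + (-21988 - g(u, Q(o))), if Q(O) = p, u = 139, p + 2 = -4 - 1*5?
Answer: -21536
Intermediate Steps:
p = -11 (p = -2 + (-4 - 1*5) = -2 + (-4 - 5) = -2 - 9 = -11)
Q(O) = -11
q = 441 (q = 21**2 = 441)
q + (-21988 - g(u, Q(o))) = 441 + (-21988 - 1*(-11)) = 441 + (-21988 + 11) = 441 - 21977 = -21536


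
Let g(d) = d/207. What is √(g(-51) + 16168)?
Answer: 5*√3078987/69 ≈ 127.15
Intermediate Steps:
g(d) = d/207 (g(d) = d*(1/207) = d/207)
√(g(-51) + 16168) = √((1/207)*(-51) + 16168) = √(-17/69 + 16168) = √(1115575/69) = 5*√3078987/69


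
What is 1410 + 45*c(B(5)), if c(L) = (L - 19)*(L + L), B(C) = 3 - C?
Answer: 5190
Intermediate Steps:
c(L) = 2*L*(-19 + L) (c(L) = (-19 + L)*(2*L) = 2*L*(-19 + L))
1410 + 45*c(B(5)) = 1410 + 45*(2*(3 - 1*5)*(-19 + (3 - 1*5))) = 1410 + 45*(2*(3 - 5)*(-19 + (3 - 5))) = 1410 + 45*(2*(-2)*(-19 - 2)) = 1410 + 45*(2*(-2)*(-21)) = 1410 + 45*84 = 1410 + 3780 = 5190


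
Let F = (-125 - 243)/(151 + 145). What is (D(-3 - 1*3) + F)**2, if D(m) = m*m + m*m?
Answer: 6853924/1369 ≈ 5006.5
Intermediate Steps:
D(m) = 2*m**2 (D(m) = m**2 + m**2 = 2*m**2)
F = -46/37 (F = -368/296 = -368*1/296 = -46/37 ≈ -1.2432)
(D(-3 - 1*3) + F)**2 = (2*(-3 - 1*3)**2 - 46/37)**2 = (2*(-3 - 3)**2 - 46/37)**2 = (2*(-6)**2 - 46/37)**2 = (2*36 - 46/37)**2 = (72 - 46/37)**2 = (2618/37)**2 = 6853924/1369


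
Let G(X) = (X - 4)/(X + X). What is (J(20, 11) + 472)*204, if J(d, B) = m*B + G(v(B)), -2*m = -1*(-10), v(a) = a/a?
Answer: 84762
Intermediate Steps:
v(a) = 1
G(X) = (-4 + X)/(2*X) (G(X) = (-4 + X)/((2*X)) = (-4 + X)*(1/(2*X)) = (-4 + X)/(2*X))
m = -5 (m = -(-1)*(-10)/2 = -1/2*10 = -5)
J(d, B) = -3/2 - 5*B (J(d, B) = -5*B + (1/2)*(-4 + 1)/1 = -5*B + (1/2)*1*(-3) = -5*B - 3/2 = -3/2 - 5*B)
(J(20, 11) + 472)*204 = ((-3/2 - 5*11) + 472)*204 = ((-3/2 - 55) + 472)*204 = (-113/2 + 472)*204 = (831/2)*204 = 84762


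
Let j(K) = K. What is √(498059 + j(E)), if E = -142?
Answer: √497917 ≈ 705.63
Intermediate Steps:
√(498059 + j(E)) = √(498059 - 142) = √497917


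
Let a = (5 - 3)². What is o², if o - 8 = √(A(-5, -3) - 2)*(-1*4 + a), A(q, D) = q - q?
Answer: 64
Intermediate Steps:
A(q, D) = 0
a = 4 (a = 2² = 4)
o = 8 (o = 8 + √(0 - 2)*(-1*4 + 4) = 8 + √(-2)*(-4 + 4) = 8 + (I*√2)*0 = 8 + 0 = 8)
o² = 8² = 64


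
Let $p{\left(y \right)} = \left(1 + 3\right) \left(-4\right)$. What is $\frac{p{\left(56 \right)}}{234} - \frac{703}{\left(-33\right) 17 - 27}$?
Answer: $\frac{25849}{22932} \approx 1.1272$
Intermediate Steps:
$p{\left(y \right)} = -16$ ($p{\left(y \right)} = 4 \left(-4\right) = -16$)
$\frac{p{\left(56 \right)}}{234} - \frac{703}{\left(-33\right) 17 - 27} = - \frac{16}{234} - \frac{703}{\left(-33\right) 17 - 27} = \left(-16\right) \frac{1}{234} - \frac{703}{-561 - 27} = - \frac{8}{117} - \frac{703}{-588} = - \frac{8}{117} - - \frac{703}{588} = - \frac{8}{117} + \frac{703}{588} = \frac{25849}{22932}$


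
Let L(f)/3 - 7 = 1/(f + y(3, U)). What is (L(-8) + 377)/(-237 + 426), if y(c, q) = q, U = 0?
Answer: 3181/1512 ≈ 2.1038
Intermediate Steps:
L(f) = 21 + 3/f (L(f) = 21 + 3/(f + 0) = 21 + 3/f)
(L(-8) + 377)/(-237 + 426) = ((21 + 3/(-8)) + 377)/(-237 + 426) = ((21 + 3*(-⅛)) + 377)/189 = ((21 - 3/8) + 377)*(1/189) = (165/8 + 377)*(1/189) = (3181/8)*(1/189) = 3181/1512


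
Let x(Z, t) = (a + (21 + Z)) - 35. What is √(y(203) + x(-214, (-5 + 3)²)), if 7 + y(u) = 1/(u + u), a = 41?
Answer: I*√31977778/406 ≈ 13.928*I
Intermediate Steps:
x(Z, t) = 27 + Z (x(Z, t) = (41 + (21 + Z)) - 35 = (62 + Z) - 35 = 27 + Z)
y(u) = -7 + 1/(2*u) (y(u) = -7 + 1/(u + u) = -7 + 1/(2*u))
√(y(203) + x(-214, (-5 + 3)²)) = √((-7 + (½)/203) + (27 - 214)) = √((-7 + (½)*(1/203)) - 187) = √((-7 + 1/406) - 187) = √(-2841/406 - 187) = √(-78763/406) = I*√31977778/406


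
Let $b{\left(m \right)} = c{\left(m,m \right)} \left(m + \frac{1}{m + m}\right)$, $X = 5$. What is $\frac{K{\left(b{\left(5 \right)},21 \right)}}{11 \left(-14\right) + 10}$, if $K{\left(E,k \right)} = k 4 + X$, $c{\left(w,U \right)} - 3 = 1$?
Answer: $- \frac{89}{144} \approx -0.61806$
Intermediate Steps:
$c{\left(w,U \right)} = 4$ ($c{\left(w,U \right)} = 3 + 1 = 4$)
$b{\left(m \right)} = \frac{2}{m} + 4 m$ ($b{\left(m \right)} = 4 \left(m + \frac{1}{m + m}\right) = 4 \left(m + \frac{1}{2 m}\right) = \frac{2}{m} + 4 m$)
$K{\left(E,k \right)} = 5 + 4 k$ ($K{\left(E,k \right)} = k 4 + 5 = 4 k + 5 = 5 + 4 k$)
$\frac{K{\left(b{\left(5 \right)},21 \right)}}{11 \left(-14\right) + 10} = \frac{5 + 4 \cdot 21}{11 \left(-14\right) + 10} = \frac{5 + 84}{-154 + 10} = \frac{89}{-144} = 89 \left(- \frac{1}{144}\right) = - \frac{89}{144}$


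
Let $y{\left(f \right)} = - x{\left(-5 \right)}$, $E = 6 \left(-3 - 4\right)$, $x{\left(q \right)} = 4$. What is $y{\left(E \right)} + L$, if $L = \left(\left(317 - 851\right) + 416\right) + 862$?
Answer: $740$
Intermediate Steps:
$E = -42$ ($E = 6 \left(-7\right) = -42$)
$y{\left(f \right)} = -4$ ($y{\left(f \right)} = \left(-1\right) 4 = -4$)
$L = 744$ ($L = \left(-534 + 416\right) + 862 = -118 + 862 = 744$)
$y{\left(E \right)} + L = -4 + 744 = 740$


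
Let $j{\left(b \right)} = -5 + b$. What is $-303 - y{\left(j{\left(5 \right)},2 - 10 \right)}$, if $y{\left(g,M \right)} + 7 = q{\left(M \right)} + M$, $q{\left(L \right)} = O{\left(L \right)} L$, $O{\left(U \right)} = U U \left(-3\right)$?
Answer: $-1824$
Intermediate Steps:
$O{\left(U \right)} = - 3 U^{2}$ ($O{\left(U \right)} = U^{2} \left(-3\right) = - 3 U^{2}$)
$q{\left(L \right)} = - 3 L^{3}$ ($q{\left(L \right)} = - 3 L^{2} L = - 3 L^{3}$)
$y{\left(g,M \right)} = -7 + M - 3 M^{3}$ ($y{\left(g,M \right)} = -7 - \left(- M + 3 M^{3}\right) = -7 + M - 3 M^{3}$)
$-303 - y{\left(j{\left(5 \right)},2 - 10 \right)} = -303 - \left(-7 + \left(2 - 10\right) - 3 \left(2 - 10\right)^{3}\right) = -303 - \left(-7 - 8 - 3 \left(-8\right)^{3}\right) = -303 - \left(-7 - 8 - -1536\right) = -303 - \left(-7 - 8 + 1536\right) = -303 - 1521 = -1824$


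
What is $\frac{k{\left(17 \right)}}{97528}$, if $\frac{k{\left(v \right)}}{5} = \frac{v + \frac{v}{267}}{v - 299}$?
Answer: $- \frac{5695}{1835818308} \approx -3.1022 \cdot 10^{-6}$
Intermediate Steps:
$k{\left(v \right)} = \frac{1340 v}{267 \left(-299 + v\right)}$ ($k{\left(v \right)} = 5 \frac{v + \frac{v}{267}}{v - 299} = 5 \frac{v + v \frac{1}{267}}{-299 + v} = 5 \frac{v + \frac{v}{267}}{-299 + v} = 5 \frac{\frac{268}{267} v}{-299 + v} = 5 \frac{268 v}{267 \left(-299 + v\right)} = \frac{1340 v}{267 \left(-299 + v\right)}$)
$\frac{k{\left(17 \right)}}{97528} = \frac{\frac{1340}{267} \cdot 17 \frac{1}{-299 + 17}}{97528} = \frac{1340}{267} \cdot 17 \frac{1}{-282} \cdot \frac{1}{97528} = \frac{1340}{267} \cdot 17 \left(- \frac{1}{282}\right) \frac{1}{97528} = \left(- \frac{11390}{37647}\right) \frac{1}{97528} = - \frac{5695}{1835818308}$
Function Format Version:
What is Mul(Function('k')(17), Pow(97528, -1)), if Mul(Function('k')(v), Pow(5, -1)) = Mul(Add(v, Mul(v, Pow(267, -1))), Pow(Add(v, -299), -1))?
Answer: Rational(-5695, 1835818308) ≈ -3.1022e-6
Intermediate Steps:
Function('k')(v) = Mul(Rational(1340, 267), v, Pow(Add(-299, v), -1)) (Function('k')(v) = Mul(5, Mul(Add(v, Mul(v, Pow(267, -1))), Pow(Add(v, -299), -1))) = Mul(5, Mul(Add(v, Mul(v, Rational(1, 267))), Pow(Add(-299, v), -1))) = Mul(5, Mul(Add(v, Mul(Rational(1, 267), v)), Pow(Add(-299, v), -1))) = Mul(5, Mul(Mul(Rational(268, 267), v), Pow(Add(-299, v), -1))) = Mul(5, Mul(Rational(268, 267), v, Pow(Add(-299, v), -1))) = Mul(Rational(1340, 267), v, Pow(Add(-299, v), -1)))
Mul(Function('k')(17), Pow(97528, -1)) = Mul(Mul(Rational(1340, 267), 17, Pow(Add(-299, 17), -1)), Pow(97528, -1)) = Mul(Mul(Rational(1340, 267), 17, Pow(-282, -1)), Rational(1, 97528)) = Mul(Mul(Rational(1340, 267), 17, Rational(-1, 282)), Rational(1, 97528)) = Mul(Rational(-11390, 37647), Rational(1, 97528)) = Rational(-5695, 1835818308)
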